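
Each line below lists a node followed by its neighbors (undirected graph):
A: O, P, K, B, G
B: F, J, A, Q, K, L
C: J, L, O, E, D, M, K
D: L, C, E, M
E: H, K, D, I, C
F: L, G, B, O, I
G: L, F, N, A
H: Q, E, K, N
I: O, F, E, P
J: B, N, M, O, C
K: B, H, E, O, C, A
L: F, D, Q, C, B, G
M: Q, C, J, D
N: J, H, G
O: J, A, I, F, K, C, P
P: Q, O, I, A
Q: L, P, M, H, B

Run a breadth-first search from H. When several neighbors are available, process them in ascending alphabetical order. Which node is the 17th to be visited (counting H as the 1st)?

Visit H; enqueue E, K, N, Q → queue [E, K, N, Q]
Visit E; enqueue C, D, I → queue [K, N, Q, C, D, I]
Visit K; enqueue A, B, O → queue [N, Q, C, D, I, A, B, O]
Visit N; enqueue G, J → queue [Q, C, D, I, A, B, O, G, J]
Visit Q; enqueue L, M, P → queue [C, D, I, A, B, O, G, J, L, M, P]
Visit C → queue [D, I, A, B, O, G, J, L, M, P]
Visit D → queue [I, A, B, O, G, J, L, M, P]
Visit I; enqueue F → queue [A, B, O, G, J, L, M, P, F]
Visit A → queue [B, O, G, J, L, M, P, F]
Visit B → queue [O, G, J, L, M, P, F]
Visit O → queue [G, J, L, M, P, F]
Visit G → queue [J, L, M, P, F]
Visit J → queue [L, M, P, F]
Visit L → queue [M, P, F]
Visit M → queue [P, F]
Visit P → queue [F]
Visit F → queue []

Visit order: H, E, K, N, Q, C, D, I, A, B, O, G, J, L, M, P, F

F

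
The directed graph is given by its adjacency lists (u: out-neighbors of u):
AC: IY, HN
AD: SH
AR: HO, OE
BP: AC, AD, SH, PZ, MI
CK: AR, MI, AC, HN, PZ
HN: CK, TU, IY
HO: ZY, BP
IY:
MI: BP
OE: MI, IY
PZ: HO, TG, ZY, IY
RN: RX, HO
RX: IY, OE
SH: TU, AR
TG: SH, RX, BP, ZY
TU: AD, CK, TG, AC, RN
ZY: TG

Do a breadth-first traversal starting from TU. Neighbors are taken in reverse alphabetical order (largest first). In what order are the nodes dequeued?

TU, TG, RN, CK, AD, AC, ZY, SH, RX, BP, HO, PZ, MI, HN, AR, IY, OE

Visit TU; enqueue TG, RN, CK, AD, AC → queue [TG, RN, CK, AD, AC]
Visit TG; enqueue ZY, SH, RX, BP → queue [RN, CK, AD, AC, ZY, SH, RX, BP]
Visit RN; enqueue HO → queue [CK, AD, AC, ZY, SH, RX, BP, HO]
Visit CK; enqueue PZ, MI, HN, AR → queue [AD, AC, ZY, SH, RX, BP, HO, PZ, MI, HN, AR]
Visit AD → queue [AC, ZY, SH, RX, BP, HO, PZ, MI, HN, AR]
Visit AC; enqueue IY → queue [ZY, SH, RX, BP, HO, PZ, MI, HN, AR, IY]
Visit ZY → queue [SH, RX, BP, HO, PZ, MI, HN, AR, IY]
Visit SH → queue [RX, BP, HO, PZ, MI, HN, AR, IY]
Visit RX; enqueue OE → queue [BP, HO, PZ, MI, HN, AR, IY, OE]
Visit BP → queue [HO, PZ, MI, HN, AR, IY, OE]
Visit HO → queue [PZ, MI, HN, AR, IY, OE]
Visit PZ → queue [MI, HN, AR, IY, OE]
Visit MI → queue [HN, AR, IY, OE]
Visit HN → queue [AR, IY, OE]
Visit AR → queue [IY, OE]
Visit IY → queue [OE]
Visit OE → queue []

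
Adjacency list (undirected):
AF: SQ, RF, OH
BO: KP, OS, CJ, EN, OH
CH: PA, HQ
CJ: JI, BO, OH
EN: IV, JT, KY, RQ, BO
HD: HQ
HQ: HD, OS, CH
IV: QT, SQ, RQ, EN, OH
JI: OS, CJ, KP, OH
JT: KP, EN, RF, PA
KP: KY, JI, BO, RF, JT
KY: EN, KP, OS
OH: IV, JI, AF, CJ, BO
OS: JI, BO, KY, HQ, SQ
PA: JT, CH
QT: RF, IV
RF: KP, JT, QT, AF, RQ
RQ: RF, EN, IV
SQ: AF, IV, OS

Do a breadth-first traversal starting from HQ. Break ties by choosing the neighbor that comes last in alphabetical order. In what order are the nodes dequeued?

HQ OS HD CH SQ KY JI BO PA IV AF KP EN OH CJ JT RQ QT RF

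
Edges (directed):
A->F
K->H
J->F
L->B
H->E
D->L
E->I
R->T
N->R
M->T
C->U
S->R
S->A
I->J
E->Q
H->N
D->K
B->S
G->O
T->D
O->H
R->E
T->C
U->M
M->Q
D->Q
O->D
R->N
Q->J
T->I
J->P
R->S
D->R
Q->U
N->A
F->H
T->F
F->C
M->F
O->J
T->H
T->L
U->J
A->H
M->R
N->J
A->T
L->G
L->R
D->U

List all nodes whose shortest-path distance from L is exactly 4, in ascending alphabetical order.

Level 0: L
Level 1: B, G, R
Level 2: E, N, O, S, T
Level 3: A, C, D, F, H, I, J, Q
Level 4: K, P, U
Level 5: M

K, P, U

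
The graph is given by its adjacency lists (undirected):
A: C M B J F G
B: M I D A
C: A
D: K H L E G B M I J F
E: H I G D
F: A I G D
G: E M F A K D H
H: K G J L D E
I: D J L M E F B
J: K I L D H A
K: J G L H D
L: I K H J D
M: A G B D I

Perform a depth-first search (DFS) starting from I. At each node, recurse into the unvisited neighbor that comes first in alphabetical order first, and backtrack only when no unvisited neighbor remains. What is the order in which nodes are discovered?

I B A C F D E G H J K L M

Visit I
I → B
B → A
A → C
A → F
F → D
D → E
E → G
G → H
H → J
J → K
K → L
G → M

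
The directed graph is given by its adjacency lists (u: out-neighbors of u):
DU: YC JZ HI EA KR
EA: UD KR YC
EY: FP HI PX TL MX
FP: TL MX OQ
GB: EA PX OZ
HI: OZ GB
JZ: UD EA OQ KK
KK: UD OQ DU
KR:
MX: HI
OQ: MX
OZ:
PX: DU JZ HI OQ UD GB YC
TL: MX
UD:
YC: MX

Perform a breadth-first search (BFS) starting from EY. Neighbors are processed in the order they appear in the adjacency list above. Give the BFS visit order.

Visit EY; enqueue FP, HI, PX, TL, MX → queue [FP, HI, PX, TL, MX]
Visit FP; enqueue OQ → queue [HI, PX, TL, MX, OQ]
Visit HI; enqueue OZ, GB → queue [PX, TL, MX, OQ, OZ, GB]
Visit PX; enqueue DU, JZ, UD, YC → queue [TL, MX, OQ, OZ, GB, DU, JZ, UD, YC]
Visit TL → queue [MX, OQ, OZ, GB, DU, JZ, UD, YC]
Visit MX → queue [OQ, OZ, GB, DU, JZ, UD, YC]
Visit OQ → queue [OZ, GB, DU, JZ, UD, YC]
Visit OZ → queue [GB, DU, JZ, UD, YC]
Visit GB; enqueue EA → queue [DU, JZ, UD, YC, EA]
Visit DU; enqueue KR → queue [JZ, UD, YC, EA, KR]
Visit JZ; enqueue KK → queue [UD, YC, EA, KR, KK]
Visit UD → queue [YC, EA, KR, KK]
Visit YC → queue [EA, KR, KK]
Visit EA → queue [KR, KK]
Visit KR → queue [KK]
Visit KK → queue []

EY -> FP -> HI -> PX -> TL -> MX -> OQ -> OZ -> GB -> DU -> JZ -> UD -> YC -> EA -> KR -> KK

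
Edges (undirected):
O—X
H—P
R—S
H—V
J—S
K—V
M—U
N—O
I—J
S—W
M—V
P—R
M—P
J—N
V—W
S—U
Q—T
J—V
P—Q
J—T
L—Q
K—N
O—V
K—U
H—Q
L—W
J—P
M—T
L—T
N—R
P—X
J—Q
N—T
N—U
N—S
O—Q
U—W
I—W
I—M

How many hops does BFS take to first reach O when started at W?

2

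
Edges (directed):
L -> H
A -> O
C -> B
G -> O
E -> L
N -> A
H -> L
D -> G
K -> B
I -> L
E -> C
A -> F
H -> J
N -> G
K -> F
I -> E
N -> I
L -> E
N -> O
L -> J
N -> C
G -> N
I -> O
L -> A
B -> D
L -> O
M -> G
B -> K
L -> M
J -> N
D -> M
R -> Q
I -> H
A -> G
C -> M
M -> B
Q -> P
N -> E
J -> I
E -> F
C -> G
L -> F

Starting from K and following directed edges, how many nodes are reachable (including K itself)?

BFS from K visits: K, F, B, D, M, G, O, N, I, E, C, A, L, H, J
Reachable nodes: 15 of 18 total.

15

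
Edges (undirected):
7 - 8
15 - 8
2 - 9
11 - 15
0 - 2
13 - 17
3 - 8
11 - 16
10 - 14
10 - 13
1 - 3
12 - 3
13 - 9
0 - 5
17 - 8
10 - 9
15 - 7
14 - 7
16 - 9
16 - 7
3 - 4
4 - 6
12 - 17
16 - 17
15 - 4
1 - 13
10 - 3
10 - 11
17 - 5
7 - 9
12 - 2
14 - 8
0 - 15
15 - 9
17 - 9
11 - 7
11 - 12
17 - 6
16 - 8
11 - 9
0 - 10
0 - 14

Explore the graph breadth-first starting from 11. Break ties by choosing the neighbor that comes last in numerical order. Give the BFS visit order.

Visit 11; enqueue 16, 15, 12, 10, 9, 7 → queue [16, 15, 12, 10, 9, 7]
Visit 16; enqueue 17, 8 → queue [15, 12, 10, 9, 7, 17, 8]
Visit 15; enqueue 4, 0 → queue [12, 10, 9, 7, 17, 8, 4, 0]
Visit 12; enqueue 3, 2 → queue [10, 9, 7, 17, 8, 4, 0, 3, 2]
Visit 10; enqueue 14, 13 → queue [9, 7, 17, 8, 4, 0, 3, 2, 14, 13]
Visit 9 → queue [7, 17, 8, 4, 0, 3, 2, 14, 13]
Visit 7 → queue [17, 8, 4, 0, 3, 2, 14, 13]
Visit 17; enqueue 6, 5 → queue [8, 4, 0, 3, 2, 14, 13, 6, 5]
Visit 8 → queue [4, 0, 3, 2, 14, 13, 6, 5]
Visit 4 → queue [0, 3, 2, 14, 13, 6, 5]
Visit 0 → queue [3, 2, 14, 13, 6, 5]
Visit 3; enqueue 1 → queue [2, 14, 13, 6, 5, 1]
Visit 2 → queue [14, 13, 6, 5, 1]
Visit 14 → queue [13, 6, 5, 1]
Visit 13 → queue [6, 5, 1]
Visit 6 → queue [5, 1]
Visit 5 → queue [1]
Visit 1 → queue []

11, 16, 15, 12, 10, 9, 7, 17, 8, 4, 0, 3, 2, 14, 13, 6, 5, 1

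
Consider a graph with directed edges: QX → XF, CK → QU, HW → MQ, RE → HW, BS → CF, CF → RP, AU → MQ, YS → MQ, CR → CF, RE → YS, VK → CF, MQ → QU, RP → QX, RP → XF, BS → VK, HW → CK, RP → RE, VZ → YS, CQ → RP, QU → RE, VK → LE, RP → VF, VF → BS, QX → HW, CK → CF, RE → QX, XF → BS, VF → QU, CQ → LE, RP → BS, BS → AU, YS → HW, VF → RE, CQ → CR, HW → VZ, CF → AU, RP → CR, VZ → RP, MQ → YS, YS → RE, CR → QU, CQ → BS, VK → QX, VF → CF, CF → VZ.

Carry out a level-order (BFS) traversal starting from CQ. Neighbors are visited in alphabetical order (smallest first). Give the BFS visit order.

Visit CQ; enqueue BS, CR, LE, RP → queue [BS, CR, LE, RP]
Visit BS; enqueue AU, CF, VK → queue [CR, LE, RP, AU, CF, VK]
Visit CR; enqueue QU → queue [LE, RP, AU, CF, VK, QU]
Visit LE → queue [RP, AU, CF, VK, QU]
Visit RP; enqueue QX, RE, VF, XF → queue [AU, CF, VK, QU, QX, RE, VF, XF]
Visit AU; enqueue MQ → queue [CF, VK, QU, QX, RE, VF, XF, MQ]
Visit CF; enqueue VZ → queue [VK, QU, QX, RE, VF, XF, MQ, VZ]
Visit VK → queue [QU, QX, RE, VF, XF, MQ, VZ]
Visit QU → queue [QX, RE, VF, XF, MQ, VZ]
Visit QX; enqueue HW → queue [RE, VF, XF, MQ, VZ, HW]
Visit RE; enqueue YS → queue [VF, XF, MQ, VZ, HW, YS]
Visit VF → queue [XF, MQ, VZ, HW, YS]
Visit XF → queue [MQ, VZ, HW, YS]
Visit MQ → queue [VZ, HW, YS]
Visit VZ → queue [HW, YS]
Visit HW; enqueue CK → queue [YS, CK]
Visit YS → queue [CK]
Visit CK → queue []

CQ BS CR LE RP AU CF VK QU QX RE VF XF MQ VZ HW YS CK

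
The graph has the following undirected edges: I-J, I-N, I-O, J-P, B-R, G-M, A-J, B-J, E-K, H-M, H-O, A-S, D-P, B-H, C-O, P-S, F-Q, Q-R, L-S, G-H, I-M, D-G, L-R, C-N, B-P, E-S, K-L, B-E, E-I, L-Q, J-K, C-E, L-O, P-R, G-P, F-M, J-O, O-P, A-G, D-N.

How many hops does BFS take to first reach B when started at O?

2

Level 0: O
Level 1: C, H, I, J, L, P
Level 2: A, B, D, E, G, K, M, N, Q, R, S
Level 3: F
B first appears at level 2.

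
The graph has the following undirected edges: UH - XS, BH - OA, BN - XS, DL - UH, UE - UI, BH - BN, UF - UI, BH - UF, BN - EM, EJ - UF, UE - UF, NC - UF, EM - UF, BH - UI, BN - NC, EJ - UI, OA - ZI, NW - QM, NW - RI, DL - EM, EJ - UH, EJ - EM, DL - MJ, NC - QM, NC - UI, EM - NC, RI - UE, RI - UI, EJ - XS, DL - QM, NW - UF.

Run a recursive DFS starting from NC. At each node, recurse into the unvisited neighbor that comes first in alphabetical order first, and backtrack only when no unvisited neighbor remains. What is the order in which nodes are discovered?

Visit NC
NC → BN
BN → BH
BH → OA
OA → ZI
BH → UF
UF → EJ
EJ → EM
EM → DL
DL → MJ
DL → QM
QM → NW
NW → RI
RI → UE
UE → UI
DL → UH
UH → XS

NC → BN → BH → OA → ZI → UF → EJ → EM → DL → MJ → QM → NW → RI → UE → UI → UH → XS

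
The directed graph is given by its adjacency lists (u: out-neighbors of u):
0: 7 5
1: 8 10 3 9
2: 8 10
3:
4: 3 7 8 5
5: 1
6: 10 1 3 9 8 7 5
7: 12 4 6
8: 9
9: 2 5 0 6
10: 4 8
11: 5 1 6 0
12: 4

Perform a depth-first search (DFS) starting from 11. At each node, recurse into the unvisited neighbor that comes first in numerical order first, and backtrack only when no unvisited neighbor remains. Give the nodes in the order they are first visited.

11, 0, 5, 1, 3, 8, 9, 2, 10, 4, 7, 6, 12

Visit 11
11 → 0
0 → 5
5 → 1
1 → 3
1 → 8
8 → 9
9 → 2
2 → 10
10 → 4
4 → 7
7 → 6
7 → 12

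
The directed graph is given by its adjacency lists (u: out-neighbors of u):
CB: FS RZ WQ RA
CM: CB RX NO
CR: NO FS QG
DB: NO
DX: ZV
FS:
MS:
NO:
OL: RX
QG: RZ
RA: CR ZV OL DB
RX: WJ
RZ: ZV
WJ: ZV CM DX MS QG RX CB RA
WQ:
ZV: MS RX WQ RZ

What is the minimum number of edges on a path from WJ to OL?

Level 0: WJ
Level 1: CB, CM, DX, MS, QG, RA, RX, ZV
Level 2: CR, DB, FS, NO, OL, RZ, WQ
OL first appears at level 2.

2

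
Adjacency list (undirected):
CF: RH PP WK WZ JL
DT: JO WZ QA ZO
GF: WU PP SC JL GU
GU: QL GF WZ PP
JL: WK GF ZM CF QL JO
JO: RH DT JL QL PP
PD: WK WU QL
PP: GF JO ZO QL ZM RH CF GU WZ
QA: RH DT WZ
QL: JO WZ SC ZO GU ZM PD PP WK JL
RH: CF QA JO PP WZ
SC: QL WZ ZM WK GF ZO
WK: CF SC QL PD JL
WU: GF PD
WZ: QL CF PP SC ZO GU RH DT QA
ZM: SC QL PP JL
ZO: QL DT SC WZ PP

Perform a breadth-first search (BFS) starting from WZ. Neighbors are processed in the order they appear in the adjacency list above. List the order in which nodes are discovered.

WZ, QL, CF, PP, SC, ZO, GU, RH, DT, QA, JO, ZM, PD, WK, JL, GF, WU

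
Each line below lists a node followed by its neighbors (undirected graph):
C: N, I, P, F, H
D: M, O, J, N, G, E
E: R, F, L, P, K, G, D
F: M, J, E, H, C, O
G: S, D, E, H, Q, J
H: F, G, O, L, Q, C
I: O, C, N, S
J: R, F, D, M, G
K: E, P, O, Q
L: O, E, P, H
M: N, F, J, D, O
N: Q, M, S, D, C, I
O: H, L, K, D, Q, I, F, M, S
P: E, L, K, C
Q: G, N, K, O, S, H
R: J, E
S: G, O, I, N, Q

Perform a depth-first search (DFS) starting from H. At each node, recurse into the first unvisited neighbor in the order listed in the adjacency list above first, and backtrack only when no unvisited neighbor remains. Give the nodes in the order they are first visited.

Visit H
H → F
F → M
M → N
N → Q
Q → G
G → S
S → O
O → L
L → E
E → R
R → J
J → D
E → P
P → K
P → C
C → I

H, F, M, N, Q, G, S, O, L, E, R, J, D, P, K, C, I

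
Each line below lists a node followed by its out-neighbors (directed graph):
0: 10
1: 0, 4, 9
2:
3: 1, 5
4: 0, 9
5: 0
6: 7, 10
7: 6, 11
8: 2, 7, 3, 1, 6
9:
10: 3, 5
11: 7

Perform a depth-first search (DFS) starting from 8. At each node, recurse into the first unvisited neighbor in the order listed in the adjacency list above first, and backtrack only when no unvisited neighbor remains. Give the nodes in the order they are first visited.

Visit 8
8 → 2
8 → 7
7 → 6
6 → 10
10 → 3
3 → 1
1 → 0
1 → 4
4 → 9
3 → 5
7 → 11

8, 2, 7, 6, 10, 3, 1, 0, 4, 9, 5, 11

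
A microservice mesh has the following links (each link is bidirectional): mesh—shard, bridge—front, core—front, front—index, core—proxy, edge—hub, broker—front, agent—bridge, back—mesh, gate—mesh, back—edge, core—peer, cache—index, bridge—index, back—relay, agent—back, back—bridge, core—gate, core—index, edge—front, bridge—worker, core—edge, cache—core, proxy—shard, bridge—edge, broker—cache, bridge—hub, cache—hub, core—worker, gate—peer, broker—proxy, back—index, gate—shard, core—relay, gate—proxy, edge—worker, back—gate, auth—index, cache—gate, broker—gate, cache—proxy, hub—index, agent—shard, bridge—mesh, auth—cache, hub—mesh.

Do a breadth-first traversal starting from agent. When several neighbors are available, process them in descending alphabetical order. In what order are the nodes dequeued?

agent → shard → bridge → back → proxy → mesh → gate → worker → index → hub → front → edge → relay → core → cache → broker → peer → auth

Visit agent; enqueue shard, bridge, back → queue [shard, bridge, back]
Visit shard; enqueue proxy, mesh, gate → queue [bridge, back, proxy, mesh, gate]
Visit bridge; enqueue worker, index, hub, front, edge → queue [back, proxy, mesh, gate, worker, index, hub, front, edge]
Visit back; enqueue relay → queue [proxy, mesh, gate, worker, index, hub, front, edge, relay]
Visit proxy; enqueue core, cache, broker → queue [mesh, gate, worker, index, hub, front, edge, relay, core, cache, broker]
Visit mesh → queue [gate, worker, index, hub, front, edge, relay, core, cache, broker]
Visit gate; enqueue peer → queue [worker, index, hub, front, edge, relay, core, cache, broker, peer]
Visit worker → queue [index, hub, front, edge, relay, core, cache, broker, peer]
Visit index; enqueue auth → queue [hub, front, edge, relay, core, cache, broker, peer, auth]
Visit hub → queue [front, edge, relay, core, cache, broker, peer, auth]
Visit front → queue [edge, relay, core, cache, broker, peer, auth]
Visit edge → queue [relay, core, cache, broker, peer, auth]
Visit relay → queue [core, cache, broker, peer, auth]
Visit core → queue [cache, broker, peer, auth]
Visit cache → queue [broker, peer, auth]
Visit broker → queue [peer, auth]
Visit peer → queue [auth]
Visit auth → queue []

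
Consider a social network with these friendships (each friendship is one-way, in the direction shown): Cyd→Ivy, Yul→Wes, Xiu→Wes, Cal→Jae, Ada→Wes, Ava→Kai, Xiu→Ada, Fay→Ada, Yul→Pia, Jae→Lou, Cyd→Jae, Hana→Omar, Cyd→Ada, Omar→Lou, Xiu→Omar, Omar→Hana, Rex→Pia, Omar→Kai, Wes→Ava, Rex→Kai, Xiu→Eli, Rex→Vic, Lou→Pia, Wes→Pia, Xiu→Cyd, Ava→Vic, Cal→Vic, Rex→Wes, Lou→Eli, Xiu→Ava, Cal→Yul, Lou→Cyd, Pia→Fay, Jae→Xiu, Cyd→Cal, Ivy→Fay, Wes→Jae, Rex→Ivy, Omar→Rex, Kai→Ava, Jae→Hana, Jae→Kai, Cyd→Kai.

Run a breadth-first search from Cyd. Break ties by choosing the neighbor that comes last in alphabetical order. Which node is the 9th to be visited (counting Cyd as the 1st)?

Visit Cyd; enqueue Kai, Jae, Ivy, Cal, Ada → queue [Kai, Jae, Ivy, Cal, Ada]
Visit Kai; enqueue Ava → queue [Jae, Ivy, Cal, Ada, Ava]
Visit Jae; enqueue Xiu, Lou, Hana → queue [Ivy, Cal, Ada, Ava, Xiu, Lou, Hana]
Visit Ivy; enqueue Fay → queue [Cal, Ada, Ava, Xiu, Lou, Hana, Fay]
Visit Cal; enqueue Yul, Vic → queue [Ada, Ava, Xiu, Lou, Hana, Fay, Yul, Vic]
Visit Ada; enqueue Wes → queue [Ava, Xiu, Lou, Hana, Fay, Yul, Vic, Wes]
Visit Ava → queue [Xiu, Lou, Hana, Fay, Yul, Vic, Wes]
Visit Xiu; enqueue Omar, Eli → queue [Lou, Hana, Fay, Yul, Vic, Wes, Omar, Eli]
Visit Lou; enqueue Pia → queue [Hana, Fay, Yul, Vic, Wes, Omar, Eli, Pia]
Visit Hana → queue [Fay, Yul, Vic, Wes, Omar, Eli, Pia]
Visit Fay → queue [Yul, Vic, Wes, Omar, Eli, Pia]
Visit Yul → queue [Vic, Wes, Omar, Eli, Pia]
Visit Vic → queue [Wes, Omar, Eli, Pia]
Visit Wes → queue [Omar, Eli, Pia]
Visit Omar; enqueue Rex → queue [Eli, Pia, Rex]
Visit Eli → queue [Pia, Rex]
Visit Pia → queue [Rex]
Visit Rex → queue []

Visit order: Cyd, Kai, Jae, Ivy, Cal, Ada, Ava, Xiu, Lou, Hana, Fay, Yul, Vic, Wes, Omar, Eli, Pia, Rex

Lou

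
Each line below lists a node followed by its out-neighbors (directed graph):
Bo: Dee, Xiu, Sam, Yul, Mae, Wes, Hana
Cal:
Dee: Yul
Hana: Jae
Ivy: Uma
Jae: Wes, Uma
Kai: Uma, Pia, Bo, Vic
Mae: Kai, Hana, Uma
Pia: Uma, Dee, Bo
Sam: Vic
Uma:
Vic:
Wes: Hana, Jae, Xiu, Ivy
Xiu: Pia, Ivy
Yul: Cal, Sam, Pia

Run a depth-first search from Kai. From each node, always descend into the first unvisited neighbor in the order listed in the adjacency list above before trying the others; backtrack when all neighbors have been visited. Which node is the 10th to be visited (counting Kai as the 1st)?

Xiu

Visit Kai
Kai → Uma
Kai → Pia
Pia → Dee
Dee → Yul
Yul → Cal
Yul → Sam
Sam → Vic
Pia → Bo
Bo → Xiu
Xiu → Ivy
Bo → Mae
Mae → Hana
Hana → Jae
Jae → Wes

Visit order: Kai, Uma, Pia, Dee, Yul, Cal, Sam, Vic, Bo, Xiu, Ivy, Mae, Hana, Jae, Wes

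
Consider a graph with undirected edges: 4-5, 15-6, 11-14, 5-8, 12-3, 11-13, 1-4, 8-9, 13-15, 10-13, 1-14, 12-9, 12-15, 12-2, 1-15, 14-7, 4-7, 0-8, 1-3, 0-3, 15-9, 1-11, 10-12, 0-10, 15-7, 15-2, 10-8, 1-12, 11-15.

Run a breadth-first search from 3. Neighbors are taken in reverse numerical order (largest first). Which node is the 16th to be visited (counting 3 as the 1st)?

5

Visit 3; enqueue 12, 1, 0 → queue [12, 1, 0]
Visit 12; enqueue 15, 10, 9, 2 → queue [1, 0, 15, 10, 9, 2]
Visit 1; enqueue 14, 11, 4 → queue [0, 15, 10, 9, 2, 14, 11, 4]
Visit 0; enqueue 8 → queue [15, 10, 9, 2, 14, 11, 4, 8]
Visit 15; enqueue 13, 7, 6 → queue [10, 9, 2, 14, 11, 4, 8, 13, 7, 6]
Visit 10 → queue [9, 2, 14, 11, 4, 8, 13, 7, 6]
Visit 9 → queue [2, 14, 11, 4, 8, 13, 7, 6]
Visit 2 → queue [14, 11, 4, 8, 13, 7, 6]
Visit 14 → queue [11, 4, 8, 13, 7, 6]
Visit 11 → queue [4, 8, 13, 7, 6]
Visit 4; enqueue 5 → queue [8, 13, 7, 6, 5]
Visit 8 → queue [13, 7, 6, 5]
Visit 13 → queue [7, 6, 5]
Visit 7 → queue [6, 5]
Visit 6 → queue [5]
Visit 5 → queue []

Visit order: 3, 12, 1, 0, 15, 10, 9, 2, 14, 11, 4, 8, 13, 7, 6, 5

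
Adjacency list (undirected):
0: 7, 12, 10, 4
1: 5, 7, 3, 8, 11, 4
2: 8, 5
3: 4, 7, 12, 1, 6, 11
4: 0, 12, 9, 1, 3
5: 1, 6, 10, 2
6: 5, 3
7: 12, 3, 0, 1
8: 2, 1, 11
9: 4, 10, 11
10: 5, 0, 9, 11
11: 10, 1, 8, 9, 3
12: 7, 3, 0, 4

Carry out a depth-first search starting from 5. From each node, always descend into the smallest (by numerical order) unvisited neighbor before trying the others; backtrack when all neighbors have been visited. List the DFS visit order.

Visit 5
5 → 1
1 → 3
3 → 4
4 → 0
0 → 7
7 → 12
0 → 10
10 → 9
9 → 11
11 → 8
8 → 2
3 → 6

5, 1, 3, 4, 0, 7, 12, 10, 9, 11, 8, 2, 6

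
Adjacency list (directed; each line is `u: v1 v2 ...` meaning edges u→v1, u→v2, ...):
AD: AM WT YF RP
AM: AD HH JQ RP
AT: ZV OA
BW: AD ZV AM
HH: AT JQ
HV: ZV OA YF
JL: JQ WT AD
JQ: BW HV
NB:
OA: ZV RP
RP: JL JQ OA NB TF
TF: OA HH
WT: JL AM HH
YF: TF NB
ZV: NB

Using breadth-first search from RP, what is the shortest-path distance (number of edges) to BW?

Level 0: RP
Level 1: JL, JQ, NB, OA, TF
Level 2: AD, BW, HH, HV, WT, ZV
Level 3: AM, AT, YF
BW first appears at level 2.

2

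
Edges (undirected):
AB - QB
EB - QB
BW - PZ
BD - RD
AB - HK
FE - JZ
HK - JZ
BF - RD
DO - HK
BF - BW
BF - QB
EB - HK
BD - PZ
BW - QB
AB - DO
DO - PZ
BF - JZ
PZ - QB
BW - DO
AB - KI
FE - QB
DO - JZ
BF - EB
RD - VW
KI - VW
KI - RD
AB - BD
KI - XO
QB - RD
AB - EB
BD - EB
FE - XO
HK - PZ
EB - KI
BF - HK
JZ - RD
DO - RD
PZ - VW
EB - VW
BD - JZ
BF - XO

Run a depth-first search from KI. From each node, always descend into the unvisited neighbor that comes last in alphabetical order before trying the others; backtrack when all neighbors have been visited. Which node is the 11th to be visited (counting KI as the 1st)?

BW

Visit KI
KI → XO
XO → FE
FE → QB
QB → RD
RD → VW
VW → PZ
PZ → HK
HK → JZ
JZ → DO
DO → BW
BW → BF
BF → EB
EB → BD
BD → AB

Visit order: KI, XO, FE, QB, RD, VW, PZ, HK, JZ, DO, BW, BF, EB, BD, AB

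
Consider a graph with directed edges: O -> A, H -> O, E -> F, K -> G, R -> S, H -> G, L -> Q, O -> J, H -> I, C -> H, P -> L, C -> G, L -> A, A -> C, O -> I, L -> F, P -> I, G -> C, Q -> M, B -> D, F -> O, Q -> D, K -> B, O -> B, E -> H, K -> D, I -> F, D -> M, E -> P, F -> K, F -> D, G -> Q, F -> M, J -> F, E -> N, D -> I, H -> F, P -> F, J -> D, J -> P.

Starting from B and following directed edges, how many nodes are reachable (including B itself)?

BFS from B visits: B, D, M, I, F, O, K, J, A, G, P, C, Q, L, H
Reachable nodes: 15 of 19 total.

15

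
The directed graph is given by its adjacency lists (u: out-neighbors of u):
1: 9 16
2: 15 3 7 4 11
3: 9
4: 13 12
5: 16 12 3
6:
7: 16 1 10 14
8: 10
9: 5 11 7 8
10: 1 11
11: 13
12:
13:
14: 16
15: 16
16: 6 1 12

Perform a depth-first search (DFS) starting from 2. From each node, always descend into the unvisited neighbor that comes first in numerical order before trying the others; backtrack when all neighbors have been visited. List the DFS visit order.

Visit 2
2 → 3
3 → 9
9 → 5
5 → 12
5 → 16
16 → 1
16 → 6
9 → 7
7 → 10
10 → 11
11 → 13
7 → 14
9 → 8
2 → 4
2 → 15

2, 3, 9, 5, 12, 16, 1, 6, 7, 10, 11, 13, 14, 8, 4, 15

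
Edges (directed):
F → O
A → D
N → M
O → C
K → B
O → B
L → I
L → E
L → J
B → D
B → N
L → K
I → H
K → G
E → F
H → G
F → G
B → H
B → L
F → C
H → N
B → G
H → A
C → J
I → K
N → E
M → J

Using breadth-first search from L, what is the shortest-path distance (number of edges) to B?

Level 0: L
Level 1: E, I, J, K
Level 2: B, F, G, H
Level 3: A, C, D, N, O
Level 4: M
B first appears at level 2.

2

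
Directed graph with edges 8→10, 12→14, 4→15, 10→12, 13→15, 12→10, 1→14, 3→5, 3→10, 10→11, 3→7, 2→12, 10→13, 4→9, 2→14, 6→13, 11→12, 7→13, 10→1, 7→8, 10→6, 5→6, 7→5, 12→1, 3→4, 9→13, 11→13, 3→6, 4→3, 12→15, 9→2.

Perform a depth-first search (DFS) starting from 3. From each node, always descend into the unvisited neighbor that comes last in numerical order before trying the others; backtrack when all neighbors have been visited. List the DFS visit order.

3, 10, 13, 15, 12, 14, 1, 11, 6, 7, 8, 5, 4, 9, 2

Visit 3
3 → 10
10 → 13
13 → 15
10 → 12
12 → 14
12 → 1
10 → 11
10 → 6
3 → 7
7 → 8
7 → 5
3 → 4
4 → 9
9 → 2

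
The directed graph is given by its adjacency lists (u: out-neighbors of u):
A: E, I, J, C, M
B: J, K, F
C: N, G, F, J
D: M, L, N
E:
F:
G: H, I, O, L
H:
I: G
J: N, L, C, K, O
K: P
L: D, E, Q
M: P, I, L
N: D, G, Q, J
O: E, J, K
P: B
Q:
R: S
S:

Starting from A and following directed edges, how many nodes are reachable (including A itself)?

BFS from A visits: A, E, I, J, C, M, G, N, L, K, O, F, P, H, D, Q, B
Reachable nodes: 17 of 19 total.

17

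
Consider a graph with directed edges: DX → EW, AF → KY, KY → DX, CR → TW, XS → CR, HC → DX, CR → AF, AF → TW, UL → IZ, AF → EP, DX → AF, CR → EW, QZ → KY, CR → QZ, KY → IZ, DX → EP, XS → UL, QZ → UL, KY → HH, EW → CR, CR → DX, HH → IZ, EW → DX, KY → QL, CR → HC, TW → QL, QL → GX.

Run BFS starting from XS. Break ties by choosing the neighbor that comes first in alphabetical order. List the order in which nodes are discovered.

Visit XS; enqueue CR, UL → queue [CR, UL]
Visit CR; enqueue AF, DX, EW, HC, QZ, TW → queue [UL, AF, DX, EW, HC, QZ, TW]
Visit UL; enqueue IZ → queue [AF, DX, EW, HC, QZ, TW, IZ]
Visit AF; enqueue EP, KY → queue [DX, EW, HC, QZ, TW, IZ, EP, KY]
Visit DX → queue [EW, HC, QZ, TW, IZ, EP, KY]
Visit EW → queue [HC, QZ, TW, IZ, EP, KY]
Visit HC → queue [QZ, TW, IZ, EP, KY]
Visit QZ → queue [TW, IZ, EP, KY]
Visit TW; enqueue QL → queue [IZ, EP, KY, QL]
Visit IZ → queue [EP, KY, QL]
Visit EP → queue [KY, QL]
Visit KY; enqueue HH → queue [QL, HH]
Visit QL; enqueue GX → queue [HH, GX]
Visit HH → queue [GX]
Visit GX → queue []

XS → CR → UL → AF → DX → EW → HC → QZ → TW → IZ → EP → KY → QL → HH → GX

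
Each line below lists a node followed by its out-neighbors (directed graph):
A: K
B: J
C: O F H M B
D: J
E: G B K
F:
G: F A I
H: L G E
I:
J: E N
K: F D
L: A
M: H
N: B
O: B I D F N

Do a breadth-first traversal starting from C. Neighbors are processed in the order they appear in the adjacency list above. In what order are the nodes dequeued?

C, O, F, H, M, B, I, D, N, L, G, E, J, A, K

Visit C; enqueue O, F, H, M, B → queue [O, F, H, M, B]
Visit O; enqueue I, D, N → queue [F, H, M, B, I, D, N]
Visit F → queue [H, M, B, I, D, N]
Visit H; enqueue L, G, E → queue [M, B, I, D, N, L, G, E]
Visit M → queue [B, I, D, N, L, G, E]
Visit B; enqueue J → queue [I, D, N, L, G, E, J]
Visit I → queue [D, N, L, G, E, J]
Visit D → queue [N, L, G, E, J]
Visit N → queue [L, G, E, J]
Visit L; enqueue A → queue [G, E, J, A]
Visit G → queue [E, J, A]
Visit E; enqueue K → queue [J, A, K]
Visit J → queue [A, K]
Visit A → queue [K]
Visit K → queue []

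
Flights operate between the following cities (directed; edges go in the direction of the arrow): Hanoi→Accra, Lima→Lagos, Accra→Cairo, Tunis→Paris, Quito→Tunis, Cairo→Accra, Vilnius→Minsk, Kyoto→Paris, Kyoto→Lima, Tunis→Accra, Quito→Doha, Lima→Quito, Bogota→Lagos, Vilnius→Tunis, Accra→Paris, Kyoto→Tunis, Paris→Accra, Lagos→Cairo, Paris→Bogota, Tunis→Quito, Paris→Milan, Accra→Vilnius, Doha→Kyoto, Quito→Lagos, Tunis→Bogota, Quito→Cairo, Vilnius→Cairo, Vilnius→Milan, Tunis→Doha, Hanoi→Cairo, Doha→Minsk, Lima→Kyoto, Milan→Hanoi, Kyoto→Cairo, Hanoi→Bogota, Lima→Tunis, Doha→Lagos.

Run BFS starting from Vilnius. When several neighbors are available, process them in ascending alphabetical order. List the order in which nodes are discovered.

Vilnius → Cairo → Milan → Minsk → Tunis → Accra → Hanoi → Bogota → Doha → Paris → Quito → Lagos → Kyoto → Lima

Visit Vilnius; enqueue Cairo, Milan, Minsk, Tunis → queue [Cairo, Milan, Minsk, Tunis]
Visit Cairo; enqueue Accra → queue [Milan, Minsk, Tunis, Accra]
Visit Milan; enqueue Hanoi → queue [Minsk, Tunis, Accra, Hanoi]
Visit Minsk → queue [Tunis, Accra, Hanoi]
Visit Tunis; enqueue Bogota, Doha, Paris, Quito → queue [Accra, Hanoi, Bogota, Doha, Paris, Quito]
Visit Accra → queue [Hanoi, Bogota, Doha, Paris, Quito]
Visit Hanoi → queue [Bogota, Doha, Paris, Quito]
Visit Bogota; enqueue Lagos → queue [Doha, Paris, Quito, Lagos]
Visit Doha; enqueue Kyoto → queue [Paris, Quito, Lagos, Kyoto]
Visit Paris → queue [Quito, Lagos, Kyoto]
Visit Quito → queue [Lagos, Kyoto]
Visit Lagos → queue [Kyoto]
Visit Kyoto; enqueue Lima → queue [Lima]
Visit Lima → queue []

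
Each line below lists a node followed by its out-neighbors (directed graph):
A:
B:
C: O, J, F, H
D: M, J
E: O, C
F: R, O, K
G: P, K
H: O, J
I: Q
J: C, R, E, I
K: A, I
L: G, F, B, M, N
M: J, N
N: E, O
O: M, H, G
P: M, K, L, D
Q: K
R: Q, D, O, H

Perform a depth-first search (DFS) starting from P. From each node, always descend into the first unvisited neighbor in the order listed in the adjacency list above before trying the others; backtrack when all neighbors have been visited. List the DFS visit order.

Visit P
P → M
M → J
J → C
C → O
O → H
O → G
G → K
K → A
K → I
I → Q
C → F
F → R
R → D
J → E
M → N
P → L
L → B

P, M, J, C, O, H, G, K, A, I, Q, F, R, D, E, N, L, B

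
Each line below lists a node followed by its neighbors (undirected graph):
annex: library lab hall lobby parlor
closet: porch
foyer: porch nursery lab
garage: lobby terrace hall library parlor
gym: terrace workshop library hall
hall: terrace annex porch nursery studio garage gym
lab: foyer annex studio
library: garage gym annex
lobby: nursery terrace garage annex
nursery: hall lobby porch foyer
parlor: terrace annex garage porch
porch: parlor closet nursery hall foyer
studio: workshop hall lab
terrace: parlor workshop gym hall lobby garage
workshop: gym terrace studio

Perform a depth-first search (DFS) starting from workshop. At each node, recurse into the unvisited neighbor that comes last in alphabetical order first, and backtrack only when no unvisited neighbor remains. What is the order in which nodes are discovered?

workshop → terrace → parlor → porch → nursery → lobby → garage → library → gym → hall → studio → lab → foyer → annex → closet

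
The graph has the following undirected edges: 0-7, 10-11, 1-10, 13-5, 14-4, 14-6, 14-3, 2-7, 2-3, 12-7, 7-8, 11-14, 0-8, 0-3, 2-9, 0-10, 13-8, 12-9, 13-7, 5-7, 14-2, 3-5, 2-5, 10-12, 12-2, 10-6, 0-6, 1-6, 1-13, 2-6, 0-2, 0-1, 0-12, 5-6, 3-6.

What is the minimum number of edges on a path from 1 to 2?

2

Level 0: 1
Level 1: 0, 6, 10, 13
Level 2: 2, 3, 5, 7, 8, 11, 12, 14
Level 3: 4, 9
2 first appears at level 2.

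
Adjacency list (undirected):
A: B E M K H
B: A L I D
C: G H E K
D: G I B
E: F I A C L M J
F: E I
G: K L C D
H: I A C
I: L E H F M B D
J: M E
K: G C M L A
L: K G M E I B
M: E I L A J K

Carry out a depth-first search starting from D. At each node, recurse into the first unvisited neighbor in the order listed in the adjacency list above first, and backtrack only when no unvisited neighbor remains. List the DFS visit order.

D, G, K, C, H, I, L, M, E, F, A, B, J

Visit D
D → G
G → K
K → C
C → H
H → I
I → L
L → M
M → E
E → F
E → A
A → B
E → J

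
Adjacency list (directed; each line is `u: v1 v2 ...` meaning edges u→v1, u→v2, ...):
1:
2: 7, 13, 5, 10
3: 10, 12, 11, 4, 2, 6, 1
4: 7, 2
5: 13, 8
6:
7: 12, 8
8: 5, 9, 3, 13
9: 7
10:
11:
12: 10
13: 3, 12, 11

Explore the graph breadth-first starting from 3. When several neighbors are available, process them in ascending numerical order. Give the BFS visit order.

Visit 3; enqueue 1, 2, 4, 6, 10, 11, 12 → queue [1, 2, 4, 6, 10, 11, 12]
Visit 1 → queue [2, 4, 6, 10, 11, 12]
Visit 2; enqueue 5, 7, 13 → queue [4, 6, 10, 11, 12, 5, 7, 13]
Visit 4 → queue [6, 10, 11, 12, 5, 7, 13]
Visit 6 → queue [10, 11, 12, 5, 7, 13]
Visit 10 → queue [11, 12, 5, 7, 13]
Visit 11 → queue [12, 5, 7, 13]
Visit 12 → queue [5, 7, 13]
Visit 5; enqueue 8 → queue [7, 13, 8]
Visit 7 → queue [13, 8]
Visit 13 → queue [8]
Visit 8; enqueue 9 → queue [9]
Visit 9 → queue []

3 1 2 4 6 10 11 12 5 7 13 8 9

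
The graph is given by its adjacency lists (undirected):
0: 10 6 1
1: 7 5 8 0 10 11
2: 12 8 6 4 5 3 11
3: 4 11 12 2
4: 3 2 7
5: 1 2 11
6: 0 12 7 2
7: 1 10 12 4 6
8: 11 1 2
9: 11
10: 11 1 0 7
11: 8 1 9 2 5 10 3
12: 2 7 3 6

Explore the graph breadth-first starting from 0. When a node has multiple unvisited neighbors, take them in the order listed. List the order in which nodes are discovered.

0 → 10 → 6 → 1 → 11 → 7 → 12 → 2 → 5 → 8 → 9 → 3 → 4

Visit 0; enqueue 10, 6, 1 → queue [10, 6, 1]
Visit 10; enqueue 11, 7 → queue [6, 1, 11, 7]
Visit 6; enqueue 12, 2 → queue [1, 11, 7, 12, 2]
Visit 1; enqueue 5, 8 → queue [11, 7, 12, 2, 5, 8]
Visit 11; enqueue 9, 3 → queue [7, 12, 2, 5, 8, 9, 3]
Visit 7; enqueue 4 → queue [12, 2, 5, 8, 9, 3, 4]
Visit 12 → queue [2, 5, 8, 9, 3, 4]
Visit 2 → queue [5, 8, 9, 3, 4]
Visit 5 → queue [8, 9, 3, 4]
Visit 8 → queue [9, 3, 4]
Visit 9 → queue [3, 4]
Visit 3 → queue [4]
Visit 4 → queue []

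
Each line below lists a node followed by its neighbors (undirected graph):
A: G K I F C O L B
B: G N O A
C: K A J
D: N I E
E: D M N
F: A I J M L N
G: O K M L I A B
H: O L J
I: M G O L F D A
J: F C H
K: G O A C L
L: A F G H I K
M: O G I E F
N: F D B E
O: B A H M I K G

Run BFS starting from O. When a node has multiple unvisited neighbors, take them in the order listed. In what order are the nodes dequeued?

Visit O; enqueue B, A, H, M, I, K, G → queue [B, A, H, M, I, K, G]
Visit B; enqueue N → queue [A, H, M, I, K, G, N]
Visit A; enqueue F, C, L → queue [H, M, I, K, G, N, F, C, L]
Visit H; enqueue J → queue [M, I, K, G, N, F, C, L, J]
Visit M; enqueue E → queue [I, K, G, N, F, C, L, J, E]
Visit I; enqueue D → queue [K, G, N, F, C, L, J, E, D]
Visit K → queue [G, N, F, C, L, J, E, D]
Visit G → queue [N, F, C, L, J, E, D]
Visit N → queue [F, C, L, J, E, D]
Visit F → queue [C, L, J, E, D]
Visit C → queue [L, J, E, D]
Visit L → queue [J, E, D]
Visit J → queue [E, D]
Visit E → queue [D]
Visit D → queue []

O, B, A, H, M, I, K, G, N, F, C, L, J, E, D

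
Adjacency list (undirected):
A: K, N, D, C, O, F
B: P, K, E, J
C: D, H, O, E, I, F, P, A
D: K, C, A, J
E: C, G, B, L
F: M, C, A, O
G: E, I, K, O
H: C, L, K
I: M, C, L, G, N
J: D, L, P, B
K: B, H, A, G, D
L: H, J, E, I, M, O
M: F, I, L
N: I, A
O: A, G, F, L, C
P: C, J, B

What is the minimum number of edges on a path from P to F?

2

Level 0: P
Level 1: B, C, J
Level 2: A, D, E, F, H, I, K, L, O
Level 3: G, M, N
F first appears at level 2.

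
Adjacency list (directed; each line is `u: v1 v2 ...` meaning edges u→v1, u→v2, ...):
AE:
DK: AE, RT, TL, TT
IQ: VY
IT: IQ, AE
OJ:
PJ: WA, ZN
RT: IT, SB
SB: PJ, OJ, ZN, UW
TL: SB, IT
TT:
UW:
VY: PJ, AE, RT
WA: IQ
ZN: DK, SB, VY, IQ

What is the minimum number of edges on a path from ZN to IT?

3

Level 0: ZN
Level 1: DK, IQ, SB, VY
Level 2: AE, OJ, PJ, RT, TL, TT, UW
Level 3: IT, WA
IT first appears at level 3.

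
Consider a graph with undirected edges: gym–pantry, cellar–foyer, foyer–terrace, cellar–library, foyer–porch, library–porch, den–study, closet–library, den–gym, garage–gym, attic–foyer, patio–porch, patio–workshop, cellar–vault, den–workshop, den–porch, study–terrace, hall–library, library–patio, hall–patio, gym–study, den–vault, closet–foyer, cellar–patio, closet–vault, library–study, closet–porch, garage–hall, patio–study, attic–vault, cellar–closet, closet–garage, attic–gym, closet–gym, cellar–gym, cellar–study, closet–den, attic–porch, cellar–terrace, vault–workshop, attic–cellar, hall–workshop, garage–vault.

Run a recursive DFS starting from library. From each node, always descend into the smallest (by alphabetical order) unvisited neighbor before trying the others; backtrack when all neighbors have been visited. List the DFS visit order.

library cellar attic foyer closet den gym garage hall patio porch study terrace workshop vault pantry

Visit library
library → cellar
cellar → attic
attic → foyer
foyer → closet
closet → den
den → gym
gym → garage
garage → hall
hall → patio
patio → porch
patio → study
study → terrace
patio → workshop
workshop → vault
gym → pantry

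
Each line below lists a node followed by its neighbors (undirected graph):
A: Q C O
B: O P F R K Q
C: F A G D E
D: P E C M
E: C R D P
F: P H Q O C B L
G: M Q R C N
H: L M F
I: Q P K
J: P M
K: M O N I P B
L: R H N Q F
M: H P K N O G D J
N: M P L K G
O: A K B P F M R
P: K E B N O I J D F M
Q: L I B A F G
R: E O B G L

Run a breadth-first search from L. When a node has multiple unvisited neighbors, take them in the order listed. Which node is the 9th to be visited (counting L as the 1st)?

B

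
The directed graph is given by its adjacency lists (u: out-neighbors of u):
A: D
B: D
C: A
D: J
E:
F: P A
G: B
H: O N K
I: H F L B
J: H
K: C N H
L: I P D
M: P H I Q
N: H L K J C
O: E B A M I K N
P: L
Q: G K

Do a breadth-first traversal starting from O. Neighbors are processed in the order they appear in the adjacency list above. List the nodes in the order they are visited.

Visit O; enqueue E, B, A, M, I, K, N → queue [E, B, A, M, I, K, N]
Visit E → queue [B, A, M, I, K, N]
Visit B; enqueue D → queue [A, M, I, K, N, D]
Visit A → queue [M, I, K, N, D]
Visit M; enqueue P, H, Q → queue [I, K, N, D, P, H, Q]
Visit I; enqueue F, L → queue [K, N, D, P, H, Q, F, L]
Visit K; enqueue C → queue [N, D, P, H, Q, F, L, C]
Visit N; enqueue J → queue [D, P, H, Q, F, L, C, J]
Visit D → queue [P, H, Q, F, L, C, J]
Visit P → queue [H, Q, F, L, C, J]
Visit H → queue [Q, F, L, C, J]
Visit Q; enqueue G → queue [F, L, C, J, G]
Visit F → queue [L, C, J, G]
Visit L → queue [C, J, G]
Visit C → queue [J, G]
Visit J → queue [G]
Visit G → queue []

O, E, B, A, M, I, K, N, D, P, H, Q, F, L, C, J, G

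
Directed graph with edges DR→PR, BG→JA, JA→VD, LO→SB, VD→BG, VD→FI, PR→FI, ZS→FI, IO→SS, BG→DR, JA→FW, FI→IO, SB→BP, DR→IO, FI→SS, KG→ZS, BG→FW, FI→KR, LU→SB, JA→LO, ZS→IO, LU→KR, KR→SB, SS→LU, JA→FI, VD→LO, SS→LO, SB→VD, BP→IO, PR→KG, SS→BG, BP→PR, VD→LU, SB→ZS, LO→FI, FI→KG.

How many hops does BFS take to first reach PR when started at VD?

Level 0: VD
Level 1: BG, FI, LO, LU
Level 2: DR, FW, IO, JA, KG, KR, SB, SS
Level 3: BP, PR, ZS
PR first appears at level 3.

3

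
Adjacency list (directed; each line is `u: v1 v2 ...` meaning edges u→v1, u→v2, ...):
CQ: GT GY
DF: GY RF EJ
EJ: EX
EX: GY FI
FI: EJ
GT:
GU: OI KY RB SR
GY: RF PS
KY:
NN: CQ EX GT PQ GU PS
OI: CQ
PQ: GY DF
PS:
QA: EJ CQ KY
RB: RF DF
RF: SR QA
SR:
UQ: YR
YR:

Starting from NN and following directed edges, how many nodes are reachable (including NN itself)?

17

BFS from NN visits: NN, CQ, EX, GT, GU, PQ, PS, GY, FI, KY, OI, RB, SR, DF, RF, EJ, QA
Reachable nodes: 17 of 19 total.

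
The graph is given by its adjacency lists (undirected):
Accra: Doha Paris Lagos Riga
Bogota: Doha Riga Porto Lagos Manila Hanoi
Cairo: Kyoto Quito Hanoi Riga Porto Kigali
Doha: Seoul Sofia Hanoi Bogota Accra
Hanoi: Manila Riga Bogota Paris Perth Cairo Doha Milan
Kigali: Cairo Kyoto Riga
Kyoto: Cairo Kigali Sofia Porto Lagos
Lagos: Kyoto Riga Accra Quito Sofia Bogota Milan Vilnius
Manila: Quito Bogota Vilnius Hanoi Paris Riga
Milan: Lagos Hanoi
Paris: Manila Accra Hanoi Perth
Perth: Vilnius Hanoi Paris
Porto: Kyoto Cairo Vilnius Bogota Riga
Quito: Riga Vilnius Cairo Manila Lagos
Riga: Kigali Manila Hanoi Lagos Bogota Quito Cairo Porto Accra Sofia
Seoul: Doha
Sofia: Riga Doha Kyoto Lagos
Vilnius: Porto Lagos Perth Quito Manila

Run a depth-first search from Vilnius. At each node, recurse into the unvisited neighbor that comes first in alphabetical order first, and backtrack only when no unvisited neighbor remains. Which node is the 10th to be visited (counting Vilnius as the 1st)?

Porto

Visit Vilnius
Vilnius → Lagos
Lagos → Accra
Accra → Doha
Doha → Bogota
Bogota → Hanoi
Hanoi → Cairo
Cairo → Kigali
Kigali → Kyoto
Kyoto → Porto
Porto → Riga
Riga → Manila
Manila → Paris
Paris → Perth
Manila → Quito
Riga → Sofia
Hanoi → Milan
Doha → Seoul

Visit order: Vilnius, Lagos, Accra, Doha, Bogota, Hanoi, Cairo, Kigali, Kyoto, Porto, Riga, Manila, Paris, Perth, Quito, Sofia, Milan, Seoul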